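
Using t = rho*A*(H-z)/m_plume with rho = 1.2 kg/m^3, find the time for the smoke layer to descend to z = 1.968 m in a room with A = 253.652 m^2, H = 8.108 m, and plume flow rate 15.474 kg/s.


H - z = 6.14 m
t = 1.2 * 253.652 * 6.14 / 15.474 = 120.78 s

120.78 s


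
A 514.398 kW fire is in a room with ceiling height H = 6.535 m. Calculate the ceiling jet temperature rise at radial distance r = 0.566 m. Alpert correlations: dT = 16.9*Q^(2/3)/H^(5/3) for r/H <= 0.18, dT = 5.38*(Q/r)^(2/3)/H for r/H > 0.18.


r/H = 0.566 / 6.535 = 0.086611
r/H <= 0.18, so dT = 16.9*Q^(2/3)/H^(5/3)
Q^(2/3) = 64.200
H^(5/3) = 22.842
dT = 16.9 * 64.200 / 22.842 = 47.498 K

47.498 K


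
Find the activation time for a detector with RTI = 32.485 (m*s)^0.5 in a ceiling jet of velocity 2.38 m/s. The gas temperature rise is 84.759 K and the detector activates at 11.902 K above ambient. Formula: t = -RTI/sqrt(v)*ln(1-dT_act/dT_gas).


dT_act/dT_gas = 0.14042
ln(1 - 0.14042) = -0.15131
t = -32.485 / sqrt(2.38) * -0.15131 = 3.1862 s

3.1862 s


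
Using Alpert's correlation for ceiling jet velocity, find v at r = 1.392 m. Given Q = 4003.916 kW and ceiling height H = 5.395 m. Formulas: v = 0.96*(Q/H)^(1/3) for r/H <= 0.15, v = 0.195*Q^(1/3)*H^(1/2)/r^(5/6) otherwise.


r/H = 1.392 / 5.395 = 0.25802
r/H > 0.15, so v = 0.195*Q^(1/3)*H^(1/2)/r^(5/6)
Q^(1/3) = 15.879
H^(1/2) = 2.3227
r^(5/6) = 1.3173
v = 0.195 * 15.879 * 2.3227 / 1.3173 = 5.4596 m/s

5.4596 m/s


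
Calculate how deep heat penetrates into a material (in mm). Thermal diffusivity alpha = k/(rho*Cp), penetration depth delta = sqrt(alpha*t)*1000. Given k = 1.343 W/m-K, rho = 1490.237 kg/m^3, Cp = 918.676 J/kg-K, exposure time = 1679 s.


alpha = 1.343 / (1490.237 * 918.676) = 9.8098e-07 m^2/s
alpha * t = 0.0016471
delta = sqrt(0.0016471) * 1000 = 40.584 mm

40.584 mm


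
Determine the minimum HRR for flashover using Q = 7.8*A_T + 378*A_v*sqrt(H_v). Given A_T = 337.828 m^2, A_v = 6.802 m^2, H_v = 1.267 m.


7.8*A_T = 2635.1
sqrt(H_v) = 1.1256
378*A_v*sqrt(H_v) = 2894.1
Q = 2635.1 + 2894.1 = 5529.2 kW

5529.2 kW


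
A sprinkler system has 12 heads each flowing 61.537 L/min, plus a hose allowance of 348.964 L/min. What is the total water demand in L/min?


Sprinkler demand = 12 * 61.537 = 738.444 L/min
Total = 738.444 + 348.964 = 1087.408 L/min

1087.408 L/min


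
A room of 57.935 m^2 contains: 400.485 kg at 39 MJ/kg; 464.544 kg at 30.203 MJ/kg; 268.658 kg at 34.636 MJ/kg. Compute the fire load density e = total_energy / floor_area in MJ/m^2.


Total energy = 400.485*39 + 464.544*30.203 + 268.658*34.636
= 15618.915 + 14030.62 + 9305.238
= 38954.78 MJ
e = 38954.78 / 57.935 = 672.39 MJ/m^2

672.39 MJ/m^2


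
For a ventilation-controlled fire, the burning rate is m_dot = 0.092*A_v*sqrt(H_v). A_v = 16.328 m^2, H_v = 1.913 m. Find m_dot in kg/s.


sqrt(H_v) = 1.3831
m_dot = 0.092 * 16.328 * 1.3831 = 2.0777 kg/s

2.0777 kg/s


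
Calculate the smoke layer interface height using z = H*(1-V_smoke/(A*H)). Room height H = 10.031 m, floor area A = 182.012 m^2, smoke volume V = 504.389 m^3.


V/(A*H) = 0.27626
1 - 0.27626 = 0.72374
z = 10.031 * 0.72374 = 7.2598 m

7.2598 m


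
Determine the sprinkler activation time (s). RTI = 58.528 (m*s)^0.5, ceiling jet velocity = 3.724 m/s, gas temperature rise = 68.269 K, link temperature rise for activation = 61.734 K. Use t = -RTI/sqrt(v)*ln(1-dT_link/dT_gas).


dT_link/dT_gas = 0.90428
ln(1 - 0.90428) = -2.3463
t = -58.528 / sqrt(3.724) * -2.3463 = 71.161 s

71.161 s


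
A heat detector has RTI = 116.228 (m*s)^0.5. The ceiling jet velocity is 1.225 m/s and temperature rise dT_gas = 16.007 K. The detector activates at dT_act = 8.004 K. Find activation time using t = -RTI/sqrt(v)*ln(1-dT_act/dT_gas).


dT_act/dT_gas = 0.50003
ln(1 - 0.50003) = -0.69321
t = -116.228 / sqrt(1.225) * -0.69321 = 72.796 s

72.796 s


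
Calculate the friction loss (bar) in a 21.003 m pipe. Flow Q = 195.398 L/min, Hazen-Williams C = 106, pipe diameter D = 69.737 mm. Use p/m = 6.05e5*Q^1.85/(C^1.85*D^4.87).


Q^1.85 = 17306
C^1.85 = 5582.3
D^4.87 = 9.4987e+08
p/m = 0.0019746 bar/m
p_total = 0.0019746 * 21.003 = 0.041472 bar

0.041472 bar


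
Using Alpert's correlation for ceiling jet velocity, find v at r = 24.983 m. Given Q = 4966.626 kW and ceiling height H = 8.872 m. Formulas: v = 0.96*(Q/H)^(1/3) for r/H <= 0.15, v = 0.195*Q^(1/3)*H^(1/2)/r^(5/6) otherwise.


r/H = 24.983 / 8.872 = 2.8159
r/H > 0.15, so v = 0.195*Q^(1/3)*H^(1/2)/r^(5/6)
Q^(1/3) = 17.062
H^(1/2) = 2.9786
r^(5/6) = 14.612
v = 0.195 * 17.062 * 2.9786 / 14.612 = 0.67821 m/s

0.67821 m/s


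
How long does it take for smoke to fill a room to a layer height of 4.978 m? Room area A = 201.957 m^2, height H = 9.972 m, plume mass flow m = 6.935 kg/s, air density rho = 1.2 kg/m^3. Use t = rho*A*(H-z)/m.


H - z = 4.994 m
t = 1.2 * 201.957 * 4.994 / 6.935 = 174.52 s

174.52 s


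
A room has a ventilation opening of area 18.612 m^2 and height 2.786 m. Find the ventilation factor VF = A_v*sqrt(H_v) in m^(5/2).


sqrt(H_v) = 1.6691
VF = 18.612 * 1.6691 = 31.066 m^(5/2)

31.066 m^(5/2)


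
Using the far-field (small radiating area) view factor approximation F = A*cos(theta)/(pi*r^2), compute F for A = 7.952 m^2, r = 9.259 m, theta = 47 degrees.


cos(47 deg) = 0.68200
pi*r^2 = 269.33
F = 7.952 * 0.68200 / 269.33 = 0.020136

0.020136


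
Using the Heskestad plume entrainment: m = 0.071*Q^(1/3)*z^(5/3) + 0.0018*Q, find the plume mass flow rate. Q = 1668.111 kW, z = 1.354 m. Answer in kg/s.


Q^(1/3) = 11.860
z^(5/3) = 1.6572
First term = 0.071 * 11.860 * 1.6572 = 1.3954
Second term = 0.0018 * 1668.111 = 3.0026
m = 4.3980 kg/s

4.3980 kg/s


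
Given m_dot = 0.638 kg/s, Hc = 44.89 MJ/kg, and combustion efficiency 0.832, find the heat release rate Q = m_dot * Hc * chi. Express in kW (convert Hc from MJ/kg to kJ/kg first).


Hc = 44.89 MJ/kg = 44.89 * 1000 kJ/kg = 44890 kJ/kg
Q = 0.638 kg/s * 44890 kJ/kg * 0.832 = 23828 kW

23828 kW


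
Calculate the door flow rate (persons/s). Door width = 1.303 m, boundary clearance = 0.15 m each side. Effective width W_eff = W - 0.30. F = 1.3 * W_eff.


W_eff = 1.303 - 0.30 = 1.003 m
F = 1.3 * 1.003 = 1.3039 persons/s

1.3039 persons/s


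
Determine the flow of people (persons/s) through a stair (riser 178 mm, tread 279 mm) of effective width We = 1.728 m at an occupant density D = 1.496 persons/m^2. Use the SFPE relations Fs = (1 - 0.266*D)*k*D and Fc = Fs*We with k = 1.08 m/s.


1 - 0.266*D = 1 - 0.266*1.496 = 0.60206
Fs = 0.60206 * 1.08 * 1.496 = 0.97274 persons/(s*m)
Fc = 0.97274 * 1.728 = 1.6809 persons/s

1.6809 persons/s


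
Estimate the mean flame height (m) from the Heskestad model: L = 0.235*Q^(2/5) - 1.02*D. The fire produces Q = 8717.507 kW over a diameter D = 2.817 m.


Q^(2/5) = 37.684
0.235 * Q^(2/5) = 8.8557
1.02 * D = 2.8733
L = 5.9824 m

5.9824 m


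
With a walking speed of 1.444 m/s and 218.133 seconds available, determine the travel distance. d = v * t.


d = 1.444 * 218.133 = 314.98 m

314.98 m


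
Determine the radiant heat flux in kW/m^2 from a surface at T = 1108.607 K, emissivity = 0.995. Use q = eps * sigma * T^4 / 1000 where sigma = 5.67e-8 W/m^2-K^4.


T^4 = 1.5105e+12
q = 0.995 * 5.67e-8 * 1.5105e+12 / 1000 = 85.215 kW/m^2

85.215 kW/m^2


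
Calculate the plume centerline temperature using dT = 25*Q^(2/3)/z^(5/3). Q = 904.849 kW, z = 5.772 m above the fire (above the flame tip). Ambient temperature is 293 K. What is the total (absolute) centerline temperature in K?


Q^(2/3) = 93.551
z^(5/3) = 18.573
dT = 25 * 93.551 / 18.573 = 125.93 K
T = 293 + 125.93 = 418.93 K

418.93 K


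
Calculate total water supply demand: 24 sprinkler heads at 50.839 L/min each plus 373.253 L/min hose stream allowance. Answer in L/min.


Sprinkler demand = 24 * 50.839 = 1220.136 L/min
Total = 1220.136 + 373.253 = 1593.389 L/min

1593.389 L/min


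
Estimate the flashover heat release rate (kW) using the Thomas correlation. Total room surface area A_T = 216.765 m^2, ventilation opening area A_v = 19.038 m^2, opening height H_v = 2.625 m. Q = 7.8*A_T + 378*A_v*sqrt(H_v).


7.8*A_T = 1690.767
sqrt(H_v) = 1.6202
378*A_v*sqrt(H_v) = 11659
Q = 1690.767 + 11659 = 13350 kW

13350 kW


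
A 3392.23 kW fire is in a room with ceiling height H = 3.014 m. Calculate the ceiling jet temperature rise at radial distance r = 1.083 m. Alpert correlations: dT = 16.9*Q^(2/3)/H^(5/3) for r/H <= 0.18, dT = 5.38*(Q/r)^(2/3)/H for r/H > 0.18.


r/H = 1.083 / 3.014 = 0.35932
r/H > 0.18, so dT = 5.38*(Q/r)^(2/3)/H
Q/r = 3132.3
(Q/r)^(2/3) = 214.08
dT = 5.38 * 214.08 / 3.014 = 382.13 K

382.13 K


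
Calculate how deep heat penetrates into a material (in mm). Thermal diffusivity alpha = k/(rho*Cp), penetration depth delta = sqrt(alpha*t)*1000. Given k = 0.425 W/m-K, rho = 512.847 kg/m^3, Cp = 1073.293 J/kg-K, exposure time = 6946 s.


alpha = 0.425 / (512.847 * 1073.293) = 7.7212e-07 m^2/s
alpha * t = 0.0053631
delta = sqrt(0.0053631) * 1000 = 73.233 mm

73.233 mm


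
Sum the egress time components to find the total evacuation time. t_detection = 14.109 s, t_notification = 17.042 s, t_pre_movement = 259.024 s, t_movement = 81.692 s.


Total = 14.109 + 17.042 + 259.024 + 81.692 = 371.867 s

371.867 s


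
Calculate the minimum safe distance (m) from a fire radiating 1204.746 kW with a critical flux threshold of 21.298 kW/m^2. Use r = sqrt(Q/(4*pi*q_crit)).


4*pi*q_crit = 267.64
Q/(4*pi*q_crit) = 4.5014
r = sqrt(4.5014) = 2.1216 m

2.1216 m


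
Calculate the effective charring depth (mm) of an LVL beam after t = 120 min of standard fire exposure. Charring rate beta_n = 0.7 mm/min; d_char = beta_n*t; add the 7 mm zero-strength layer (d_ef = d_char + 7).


d_char = 0.7 * 120 = 84 mm
d_ef = 84 + 1.0*7 = 91 mm

91 mm


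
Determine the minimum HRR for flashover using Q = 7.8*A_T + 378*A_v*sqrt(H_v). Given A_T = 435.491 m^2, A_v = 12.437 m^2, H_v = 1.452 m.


7.8*A_T = 3396.8
sqrt(H_v) = 1.2050
378*A_v*sqrt(H_v) = 5664.9
Q = 3396.8 + 5664.9 = 9061.7 kW

9061.7 kW


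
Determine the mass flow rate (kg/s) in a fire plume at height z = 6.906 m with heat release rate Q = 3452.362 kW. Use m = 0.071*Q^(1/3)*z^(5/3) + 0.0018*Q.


Q^(1/3) = 15.114
z^(5/3) = 25.044
First term = 0.071 * 15.114 * 25.044 = 26.875
Second term = 0.0018 * 3452.362 = 6.2143
m = 33.089 kg/s

33.089 kg/s


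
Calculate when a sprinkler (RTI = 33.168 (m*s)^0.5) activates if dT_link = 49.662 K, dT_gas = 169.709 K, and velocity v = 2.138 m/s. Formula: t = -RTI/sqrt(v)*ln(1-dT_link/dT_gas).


dT_link/dT_gas = 0.29263
ln(1 - 0.29263) = -0.34620
t = -33.168 / sqrt(2.138) * -0.34620 = 7.8532 s

7.8532 s


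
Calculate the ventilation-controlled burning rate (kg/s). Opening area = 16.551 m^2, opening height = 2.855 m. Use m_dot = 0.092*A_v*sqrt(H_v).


sqrt(H_v) = 1.6897
m_dot = 0.092 * 16.551 * 1.6897 = 2.5729 kg/s

2.5729 kg/s


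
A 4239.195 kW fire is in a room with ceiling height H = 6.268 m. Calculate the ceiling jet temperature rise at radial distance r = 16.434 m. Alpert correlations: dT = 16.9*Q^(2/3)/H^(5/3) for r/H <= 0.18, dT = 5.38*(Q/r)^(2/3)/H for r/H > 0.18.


r/H = 16.434 / 6.268 = 2.6219
r/H > 0.18, so dT = 5.38*(Q/r)^(2/3)/H
Q/r = 257.95
(Q/r)^(2/3) = 40.522
dT = 5.38 * 40.522 / 6.268 = 34.781 K

34.781 K


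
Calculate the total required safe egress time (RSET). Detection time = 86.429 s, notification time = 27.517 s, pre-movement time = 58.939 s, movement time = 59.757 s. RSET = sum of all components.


Total = 86.429 + 27.517 + 58.939 + 59.757 = 232.642 s

232.642 s


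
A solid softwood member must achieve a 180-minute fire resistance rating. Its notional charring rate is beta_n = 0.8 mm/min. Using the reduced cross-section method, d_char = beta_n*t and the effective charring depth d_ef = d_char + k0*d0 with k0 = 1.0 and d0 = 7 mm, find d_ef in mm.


d_char = 0.8 * 180 = 144 mm
d_ef = 144 + 1.0*7 = 151 mm

151 mm


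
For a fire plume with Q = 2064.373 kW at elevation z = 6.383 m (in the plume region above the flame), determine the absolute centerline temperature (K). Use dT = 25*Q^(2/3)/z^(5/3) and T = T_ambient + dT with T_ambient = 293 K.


Q^(2/3) = 162.13
z^(5/3) = 21.964
dT = 25 * 162.13 / 21.964 = 184.54 K
T = 293 + 184.54 = 477.54 K

477.54 K


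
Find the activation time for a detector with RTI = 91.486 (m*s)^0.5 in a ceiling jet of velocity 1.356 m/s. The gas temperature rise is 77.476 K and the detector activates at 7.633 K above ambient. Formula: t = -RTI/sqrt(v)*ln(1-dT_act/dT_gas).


dT_act/dT_gas = 0.098521
ln(1 - 0.098521) = -0.10372
t = -91.486 / sqrt(1.356) * -0.10372 = 8.1486 s

8.1486 s


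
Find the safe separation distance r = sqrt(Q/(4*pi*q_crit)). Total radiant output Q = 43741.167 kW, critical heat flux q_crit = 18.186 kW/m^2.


4*pi*q_crit = 228.53
Q/(4*pi*q_crit) = 191.40
r = sqrt(191.40) = 13.835 m

13.835 m


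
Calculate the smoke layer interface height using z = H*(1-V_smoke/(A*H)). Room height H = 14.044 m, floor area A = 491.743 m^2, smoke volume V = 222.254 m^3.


V/(A*H) = 0.032183
1 - 0.032183 = 0.96782
z = 14.044 * 0.96782 = 13.592 m

13.592 m


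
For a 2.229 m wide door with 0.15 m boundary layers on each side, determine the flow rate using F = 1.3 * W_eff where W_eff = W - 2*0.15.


W_eff = 2.229 - 0.30 = 1.929 m
F = 1.3 * 1.929 = 2.5077 persons/s

2.5077 persons/s


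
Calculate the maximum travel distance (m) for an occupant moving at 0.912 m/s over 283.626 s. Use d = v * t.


d = 0.912 * 283.626 = 258.67 m

258.67 m


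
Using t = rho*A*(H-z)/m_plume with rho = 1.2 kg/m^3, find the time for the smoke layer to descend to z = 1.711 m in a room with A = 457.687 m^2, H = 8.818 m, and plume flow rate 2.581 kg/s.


H - z = 7.107 m
t = 1.2 * 457.687 * 7.107 / 2.581 = 1512.3 s

1512.3 s


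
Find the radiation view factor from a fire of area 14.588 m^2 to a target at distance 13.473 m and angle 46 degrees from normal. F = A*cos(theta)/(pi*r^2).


cos(46 deg) = 0.69466
pi*r^2 = 570.27
F = 14.588 * 0.69466 / 570.27 = 0.017770

0.017770


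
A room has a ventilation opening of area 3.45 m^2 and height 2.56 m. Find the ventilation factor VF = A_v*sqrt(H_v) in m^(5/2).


sqrt(H_v) = 1.6
VF = 3.45 * 1.6 = 5.52 m^(5/2)

5.52 m^(5/2)


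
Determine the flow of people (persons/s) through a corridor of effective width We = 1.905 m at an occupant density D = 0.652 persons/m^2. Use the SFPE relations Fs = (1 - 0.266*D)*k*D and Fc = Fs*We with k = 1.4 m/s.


1 - 0.266*D = 1 - 0.266*0.652 = 0.82657
Fs = 0.82657 * 1.4 * 0.652 = 0.75449 persons/(s*m)
Fc = 0.75449 * 1.905 = 1.4373 persons/s

1.4373 persons/s


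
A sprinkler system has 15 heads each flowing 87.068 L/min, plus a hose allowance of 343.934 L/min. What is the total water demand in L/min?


Sprinkler demand = 15 * 87.068 = 1306.02 L/min
Total = 1306.02 + 343.934 = 1649.954 L/min

1649.954 L/min


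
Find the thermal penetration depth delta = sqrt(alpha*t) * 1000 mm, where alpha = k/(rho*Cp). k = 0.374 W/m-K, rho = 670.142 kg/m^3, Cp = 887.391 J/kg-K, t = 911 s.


alpha = 0.374 / (670.142 * 887.391) = 6.2891e-07 m^2/s
alpha * t = 0.00057294
delta = sqrt(0.00057294) * 1000 = 23.936 mm

23.936 mm


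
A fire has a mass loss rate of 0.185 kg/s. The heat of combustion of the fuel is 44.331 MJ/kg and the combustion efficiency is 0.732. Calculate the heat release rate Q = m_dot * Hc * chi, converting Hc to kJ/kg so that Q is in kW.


Hc = 44.331 MJ/kg = 44.331 * 1000 kJ/kg = 44331 kJ/kg
Q = 0.185 kg/s * 44331 kJ/kg * 0.732 = 6003.3 kW

6003.3 kW


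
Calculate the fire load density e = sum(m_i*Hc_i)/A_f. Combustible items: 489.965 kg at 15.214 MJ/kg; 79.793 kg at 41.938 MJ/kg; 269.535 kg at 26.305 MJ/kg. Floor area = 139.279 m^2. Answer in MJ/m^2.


Total energy = 489.965*15.214 + 79.793*41.938 + 269.535*26.305
= 7454.328 + 3346.359 + 7090.118
= 17890.80 MJ
e = 17890.80 / 139.279 = 128.45 MJ/m^2

128.45 MJ/m^2


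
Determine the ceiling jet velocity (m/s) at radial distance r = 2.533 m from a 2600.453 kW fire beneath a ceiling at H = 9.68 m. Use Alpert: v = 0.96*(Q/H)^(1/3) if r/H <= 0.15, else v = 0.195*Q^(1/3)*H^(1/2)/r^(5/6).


r/H = 2.533 / 9.68 = 0.26167
r/H > 0.15, so v = 0.195*Q^(1/3)*H^(1/2)/r^(5/6)
Q^(1/3) = 13.751
H^(1/2) = 3.1113
r^(5/6) = 2.1695
v = 0.195 * 13.751 * 3.1113 / 2.1695 = 3.8456 m/s

3.8456 m/s


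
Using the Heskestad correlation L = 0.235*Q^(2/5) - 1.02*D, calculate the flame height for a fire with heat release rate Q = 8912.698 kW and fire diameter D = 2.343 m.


Q^(2/5) = 38.019
0.235 * Q^(2/5) = 8.9345
1.02 * D = 2.3899
L = 6.5447 m

6.5447 m


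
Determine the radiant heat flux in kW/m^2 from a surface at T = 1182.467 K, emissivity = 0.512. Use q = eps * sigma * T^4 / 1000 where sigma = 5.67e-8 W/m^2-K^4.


T^4 = 1.9550e+12
q = 0.512 * 5.67e-8 * 1.9550e+12 / 1000 = 56.756 kW/m^2

56.756 kW/m^2


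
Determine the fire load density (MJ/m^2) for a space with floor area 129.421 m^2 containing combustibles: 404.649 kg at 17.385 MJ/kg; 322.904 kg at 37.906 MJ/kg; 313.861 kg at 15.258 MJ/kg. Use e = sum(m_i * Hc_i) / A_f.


Total energy = 404.649*17.385 + 322.904*37.906 + 313.861*15.258
= 7034.823 + 12240.00 + 4788.891
= 24063.71 MJ
e = 24063.71 / 129.421 = 185.93 MJ/m^2

185.93 MJ/m^2


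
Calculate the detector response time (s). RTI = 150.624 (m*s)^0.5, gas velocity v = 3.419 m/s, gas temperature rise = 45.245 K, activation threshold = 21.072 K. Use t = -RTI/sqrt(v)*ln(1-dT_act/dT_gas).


dT_act/dT_gas = 0.46573
ln(1 - 0.46573) = -0.62686
t = -150.624 / sqrt(3.419) * -0.62686 = 51.064 s

51.064 s


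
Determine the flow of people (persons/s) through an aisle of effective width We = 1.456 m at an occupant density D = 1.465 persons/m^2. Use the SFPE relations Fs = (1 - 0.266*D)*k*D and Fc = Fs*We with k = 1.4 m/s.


1 - 0.266*D = 1 - 0.266*1.465 = 0.61031
Fs = 0.61031 * 1.4 * 1.465 = 1.2517 persons/(s*m)
Fc = 1.2517 * 1.456 = 1.8225 persons/s

1.8225 persons/s


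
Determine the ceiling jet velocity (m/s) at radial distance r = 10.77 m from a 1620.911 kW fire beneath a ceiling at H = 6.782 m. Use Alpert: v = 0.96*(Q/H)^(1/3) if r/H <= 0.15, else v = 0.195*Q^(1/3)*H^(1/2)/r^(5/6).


r/H = 10.77 / 6.782 = 1.5880
r/H > 0.15, so v = 0.195*Q^(1/3)*H^(1/2)/r^(5/6)
Q^(1/3) = 11.747
H^(1/2) = 2.6042
r^(5/6) = 7.2474
v = 0.195 * 11.747 * 2.6042 / 7.2474 = 0.82310 m/s

0.82310 m/s


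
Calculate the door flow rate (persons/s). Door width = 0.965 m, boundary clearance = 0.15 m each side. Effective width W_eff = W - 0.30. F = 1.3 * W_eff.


W_eff = 0.965 - 0.30 = 0.665 m
F = 1.3 * 0.665 = 0.86450 persons/s

0.86450 persons/s


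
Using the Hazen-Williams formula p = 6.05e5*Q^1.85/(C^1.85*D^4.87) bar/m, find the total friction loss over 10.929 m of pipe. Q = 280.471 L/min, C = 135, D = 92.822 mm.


Q^1.85 = 33775
C^1.85 = 8732.1
D^4.87 = 3.8235e+09
p/m = 0.00061203 bar/m
p_total = 0.00061203 * 10.929 = 0.0066888 bar

0.0066888 bar


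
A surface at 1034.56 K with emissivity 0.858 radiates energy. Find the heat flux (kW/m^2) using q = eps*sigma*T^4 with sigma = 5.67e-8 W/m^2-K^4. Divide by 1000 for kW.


T^4 = 1.1456e+12
q = 0.858 * 5.67e-8 * 1.1456e+12 / 1000 = 55.731 kW/m^2

55.731 kW/m^2


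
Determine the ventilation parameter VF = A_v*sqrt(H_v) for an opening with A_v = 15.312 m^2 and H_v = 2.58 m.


sqrt(H_v) = 1.6062
VF = 15.312 * 1.6062 = 24.595 m^(5/2)

24.595 m^(5/2)


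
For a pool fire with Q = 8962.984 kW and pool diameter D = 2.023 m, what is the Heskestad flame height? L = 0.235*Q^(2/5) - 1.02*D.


Q^(2/5) = 38.105
0.235 * Q^(2/5) = 8.9547
1.02 * D = 2.0635
L = 6.8912 m

6.8912 m


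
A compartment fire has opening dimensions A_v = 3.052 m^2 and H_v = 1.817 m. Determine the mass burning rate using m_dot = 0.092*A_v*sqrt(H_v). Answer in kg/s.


sqrt(H_v) = 1.3480
m_dot = 0.092 * 3.052 * 1.3480 = 0.37849 kg/s

0.37849 kg/s


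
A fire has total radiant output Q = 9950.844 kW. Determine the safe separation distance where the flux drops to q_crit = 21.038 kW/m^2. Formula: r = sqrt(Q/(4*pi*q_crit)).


4*pi*q_crit = 264.37
Q/(4*pi*q_crit) = 37.640
r = sqrt(37.640) = 6.1351 m

6.1351 m


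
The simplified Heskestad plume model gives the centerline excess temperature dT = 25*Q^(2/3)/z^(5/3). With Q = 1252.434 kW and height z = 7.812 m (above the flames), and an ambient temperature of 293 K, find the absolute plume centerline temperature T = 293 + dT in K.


Q^(2/3) = 116.19
z^(5/3) = 30.757
dT = 25 * 116.19 / 30.757 = 94.444 K
T = 293 + 94.444 = 387.44 K

387.44 K


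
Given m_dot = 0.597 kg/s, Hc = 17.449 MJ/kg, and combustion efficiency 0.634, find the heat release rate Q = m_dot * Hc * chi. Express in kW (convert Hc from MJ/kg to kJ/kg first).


Hc = 17.449 MJ/kg = 17.449 * 1000 kJ/kg = 17449 kJ/kg
Q = 0.597 kg/s * 17449 kJ/kg * 0.634 = 6604.4 kW

6604.4 kW


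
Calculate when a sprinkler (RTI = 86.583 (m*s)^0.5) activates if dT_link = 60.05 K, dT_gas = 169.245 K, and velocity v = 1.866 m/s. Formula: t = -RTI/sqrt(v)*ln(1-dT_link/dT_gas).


dT_link/dT_gas = 0.35481
ln(1 - 0.35481) = -0.43821
t = -86.583 / sqrt(1.866) * -0.43821 = 27.775 s

27.775 s


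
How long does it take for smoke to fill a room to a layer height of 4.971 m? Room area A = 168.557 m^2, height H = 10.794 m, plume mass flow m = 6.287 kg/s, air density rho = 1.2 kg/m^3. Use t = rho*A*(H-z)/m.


H - z = 5.823 m
t = 1.2 * 168.557 * 5.823 / 6.287 = 187.34 s

187.34 s


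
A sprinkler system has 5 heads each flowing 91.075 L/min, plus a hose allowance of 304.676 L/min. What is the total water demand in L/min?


Sprinkler demand = 5 * 91.075 = 455.375 L/min
Total = 455.375 + 304.676 = 760.051 L/min

760.051 L/min


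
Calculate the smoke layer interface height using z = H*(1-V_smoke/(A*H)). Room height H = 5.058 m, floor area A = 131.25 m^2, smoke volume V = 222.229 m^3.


V/(A*H) = 0.33475
1 - 0.33475 = 0.66525
z = 5.058 * 0.66525 = 3.3648 m

3.3648 m


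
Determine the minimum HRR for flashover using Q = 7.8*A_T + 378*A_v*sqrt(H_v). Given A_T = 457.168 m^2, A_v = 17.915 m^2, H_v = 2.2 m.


7.8*A_T = 3565.9
sqrt(H_v) = 1.4832
378*A_v*sqrt(H_v) = 10044
Q = 3565.9 + 10044 = 13610 kW

13610 kW


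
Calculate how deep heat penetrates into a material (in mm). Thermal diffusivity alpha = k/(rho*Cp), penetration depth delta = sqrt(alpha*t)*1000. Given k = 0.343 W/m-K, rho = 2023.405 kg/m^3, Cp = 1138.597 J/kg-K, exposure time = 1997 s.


alpha = 0.343 / (2023.405 * 1138.597) = 1.4888e-07 m^2/s
alpha * t = 0.00029732
delta = sqrt(0.00029732) * 1000 = 17.243 mm

17.243 mm


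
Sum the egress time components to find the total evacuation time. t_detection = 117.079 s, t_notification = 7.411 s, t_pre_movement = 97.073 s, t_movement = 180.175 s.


Total = 117.079 + 7.411 + 97.073 + 180.175 = 401.738 s

401.738 s


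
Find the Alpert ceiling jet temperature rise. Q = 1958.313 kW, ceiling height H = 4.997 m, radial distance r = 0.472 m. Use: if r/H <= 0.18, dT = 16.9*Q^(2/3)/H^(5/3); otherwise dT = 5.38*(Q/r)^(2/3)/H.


r/H = 0.472 / 4.997 = 0.094457
r/H <= 0.18, so dT = 16.9*Q^(2/3)/H^(5/3)
Q^(2/3) = 156.53
H^(5/3) = 14.605
dT = 16.9 * 156.53 / 14.605 = 181.12 K

181.12 K


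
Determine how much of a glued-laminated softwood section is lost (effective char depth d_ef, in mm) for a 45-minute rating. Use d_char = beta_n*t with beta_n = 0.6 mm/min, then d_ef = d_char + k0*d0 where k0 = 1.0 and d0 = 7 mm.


d_char = 0.6 * 45 = 27 mm
d_ef = 27 + 1.0*7 = 34 mm

34 mm


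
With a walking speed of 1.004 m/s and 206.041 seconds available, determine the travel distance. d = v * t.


d = 1.004 * 206.041 = 206.87 m

206.87 m


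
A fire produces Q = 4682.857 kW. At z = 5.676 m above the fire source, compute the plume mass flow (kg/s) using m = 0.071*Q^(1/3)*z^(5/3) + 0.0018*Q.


Q^(1/3) = 16.730
z^(5/3) = 18.061
First term = 0.071 * 16.730 * 18.061 = 21.454
Second term = 0.0018 * 4682.857 = 8.4291
m = 29.883 kg/s

29.883 kg/s


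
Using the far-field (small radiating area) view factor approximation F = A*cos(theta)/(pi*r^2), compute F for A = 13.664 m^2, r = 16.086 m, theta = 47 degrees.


cos(47 deg) = 0.68200
pi*r^2 = 812.92
F = 13.664 * 0.68200 / 812.92 = 0.011463

0.011463


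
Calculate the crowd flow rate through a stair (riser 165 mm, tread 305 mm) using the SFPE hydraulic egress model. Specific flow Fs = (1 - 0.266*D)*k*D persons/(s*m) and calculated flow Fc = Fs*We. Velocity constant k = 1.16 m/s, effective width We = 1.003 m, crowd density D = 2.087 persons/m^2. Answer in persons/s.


1 - 0.266*D = 1 - 0.266*2.087 = 0.44486
Fs = 0.44486 * 1.16 * 2.087 = 1.0770 persons/(s*m)
Fc = 1.0770 * 1.003 = 1.0802 persons/s

1.0802 persons/s


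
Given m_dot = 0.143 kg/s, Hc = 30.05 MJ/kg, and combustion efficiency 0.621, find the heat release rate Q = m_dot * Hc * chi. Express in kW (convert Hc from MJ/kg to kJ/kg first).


Hc = 30.05 MJ/kg = 30.05 * 1000 kJ/kg = 30050 kJ/kg
Q = 0.143 kg/s * 30050 kJ/kg * 0.621 = 2668.5 kW

2668.5 kW


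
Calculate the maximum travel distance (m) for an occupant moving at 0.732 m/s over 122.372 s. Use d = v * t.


d = 0.732 * 122.372 = 89.576 m

89.576 m


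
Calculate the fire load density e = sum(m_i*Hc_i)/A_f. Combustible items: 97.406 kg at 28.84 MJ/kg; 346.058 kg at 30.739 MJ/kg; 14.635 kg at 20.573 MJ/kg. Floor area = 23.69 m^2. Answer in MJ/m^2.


Total energy = 97.406*28.84 + 346.058*30.739 + 14.635*20.573
= 2809.189 + 10637.48 + 301.0859
= 13747.75 MJ
e = 13747.75 / 23.69 = 580.32 MJ/m^2

580.32 MJ/m^2


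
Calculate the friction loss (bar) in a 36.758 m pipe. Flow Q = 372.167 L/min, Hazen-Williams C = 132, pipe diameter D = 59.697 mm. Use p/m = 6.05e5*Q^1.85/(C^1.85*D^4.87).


Q^1.85 = 56999
C^1.85 = 8376.5
D^4.87 = 4.4554e+08
p/m = 0.0092400 bar/m
p_total = 0.0092400 * 36.758 = 0.33964 bar

0.33964 bar


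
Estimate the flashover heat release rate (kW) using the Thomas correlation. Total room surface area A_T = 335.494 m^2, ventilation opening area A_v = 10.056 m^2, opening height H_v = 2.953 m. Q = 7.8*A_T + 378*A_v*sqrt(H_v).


7.8*A_T = 2616.9
sqrt(H_v) = 1.7184
378*A_v*sqrt(H_v) = 6532.0
Q = 2616.9 + 6532.0 = 9148.9 kW

9148.9 kW


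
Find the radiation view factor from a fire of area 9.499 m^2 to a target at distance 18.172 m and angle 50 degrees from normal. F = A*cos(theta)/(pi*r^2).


cos(50 deg) = 0.64279
pi*r^2 = 1037.4
F = 9.499 * 0.64279 / 1037.4 = 0.0058856

0.0058856


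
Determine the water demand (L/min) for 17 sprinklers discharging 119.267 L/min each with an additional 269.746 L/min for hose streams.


Sprinkler demand = 17 * 119.267 = 2027.539 L/min
Total = 2027.539 + 269.746 = 2297.285 L/min

2297.285 L/min


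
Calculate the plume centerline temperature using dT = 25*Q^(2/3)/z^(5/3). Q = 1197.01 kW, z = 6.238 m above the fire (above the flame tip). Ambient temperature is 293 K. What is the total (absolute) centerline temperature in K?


Q^(2/3) = 112.74
z^(5/3) = 21.139
dT = 25 * 112.74 / 21.139 = 133.33 K
T = 293 + 133.33 = 426.33 K

426.33 K


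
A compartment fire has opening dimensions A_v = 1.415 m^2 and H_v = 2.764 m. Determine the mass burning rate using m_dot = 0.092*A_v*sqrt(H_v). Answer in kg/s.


sqrt(H_v) = 1.6625
m_dot = 0.092 * 1.415 * 1.6625 = 0.21643 kg/s

0.21643 kg/s


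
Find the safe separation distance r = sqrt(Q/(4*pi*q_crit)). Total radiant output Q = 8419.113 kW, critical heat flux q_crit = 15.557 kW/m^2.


4*pi*q_crit = 195.50
Q/(4*pi*q_crit) = 43.066
r = sqrt(43.066) = 6.5624 m

6.5624 m


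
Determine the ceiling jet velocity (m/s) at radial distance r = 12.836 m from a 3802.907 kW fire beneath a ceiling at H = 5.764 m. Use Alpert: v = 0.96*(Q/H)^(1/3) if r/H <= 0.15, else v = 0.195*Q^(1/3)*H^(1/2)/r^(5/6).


r/H = 12.836 / 5.764 = 2.2269
r/H > 0.15, so v = 0.195*Q^(1/3)*H^(1/2)/r^(5/6)
Q^(1/3) = 15.609
H^(1/2) = 2.4008
r^(5/6) = 8.3886
v = 0.195 * 15.609 * 2.4008 / 8.3886 = 0.87112 m/s

0.87112 m/s


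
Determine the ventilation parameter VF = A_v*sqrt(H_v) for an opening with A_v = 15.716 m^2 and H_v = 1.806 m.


sqrt(H_v) = 1.3439
VF = 15.716 * 1.3439 = 21.120 m^(5/2)

21.120 m^(5/2)


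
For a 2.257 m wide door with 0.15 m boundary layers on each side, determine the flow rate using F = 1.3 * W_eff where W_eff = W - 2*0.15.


W_eff = 2.257 - 0.30 = 1.957 m
F = 1.3 * 1.957 = 2.5441 persons/s

2.5441 persons/s


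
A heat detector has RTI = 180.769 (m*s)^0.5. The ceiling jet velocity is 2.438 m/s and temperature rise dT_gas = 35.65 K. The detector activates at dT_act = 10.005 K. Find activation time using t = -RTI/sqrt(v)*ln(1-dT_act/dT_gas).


dT_act/dT_gas = 0.28065
ln(1 - 0.28065) = -0.32940
t = -180.769 / sqrt(2.438) * -0.32940 = 38.136 s

38.136 s


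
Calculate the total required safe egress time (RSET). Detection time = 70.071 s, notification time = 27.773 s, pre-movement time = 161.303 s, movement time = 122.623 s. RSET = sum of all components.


Total = 70.071 + 27.773 + 161.303 + 122.623 = 381.77 s

381.77 s


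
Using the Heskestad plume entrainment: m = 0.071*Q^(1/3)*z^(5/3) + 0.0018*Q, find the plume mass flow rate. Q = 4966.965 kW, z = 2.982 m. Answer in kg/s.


Q^(1/3) = 17.062
z^(5/3) = 6.1780
First term = 0.071 * 17.062 * 6.1780 = 7.4840
Second term = 0.0018 * 4966.965 = 8.9405
m = 16.425 kg/s

16.425 kg/s


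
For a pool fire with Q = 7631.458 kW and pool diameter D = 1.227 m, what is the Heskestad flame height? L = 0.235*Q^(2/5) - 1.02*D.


Q^(2/5) = 35.731
0.235 * Q^(2/5) = 8.3967
1.02 * D = 1.2515
L = 7.1452 m

7.1452 m


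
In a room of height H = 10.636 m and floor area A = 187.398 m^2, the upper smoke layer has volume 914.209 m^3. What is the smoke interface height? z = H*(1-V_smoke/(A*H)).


V/(A*H) = 0.45867
1 - 0.45867 = 0.54133
z = 10.636 * 0.54133 = 5.7576 m

5.7576 m


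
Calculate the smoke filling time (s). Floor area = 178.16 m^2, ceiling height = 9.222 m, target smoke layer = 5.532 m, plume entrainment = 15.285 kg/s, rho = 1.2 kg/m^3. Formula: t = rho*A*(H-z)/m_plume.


H - z = 3.69 m
t = 1.2 * 178.16 * 3.69 / 15.285 = 51.612 s

51.612 s


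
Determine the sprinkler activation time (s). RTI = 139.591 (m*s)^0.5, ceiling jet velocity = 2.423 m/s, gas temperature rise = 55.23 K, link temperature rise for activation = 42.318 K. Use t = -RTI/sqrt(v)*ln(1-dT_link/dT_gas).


dT_link/dT_gas = 0.76621
ln(1 - 0.76621) = -1.4533
t = -139.591 / sqrt(2.423) * -1.4533 = 130.33 s

130.33 s


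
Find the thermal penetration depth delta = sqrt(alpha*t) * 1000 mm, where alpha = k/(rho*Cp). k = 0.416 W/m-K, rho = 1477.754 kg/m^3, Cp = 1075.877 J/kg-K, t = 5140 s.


alpha = 0.416 / (1477.754 * 1075.877) = 2.6165e-07 m^2/s
alpha * t = 0.0013449
delta = sqrt(0.0013449) * 1000 = 36.673 mm

36.673 mm


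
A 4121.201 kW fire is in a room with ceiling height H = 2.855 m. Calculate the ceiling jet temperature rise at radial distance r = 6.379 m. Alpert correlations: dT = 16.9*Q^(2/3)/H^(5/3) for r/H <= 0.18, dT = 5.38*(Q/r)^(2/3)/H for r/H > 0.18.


r/H = 6.379 / 2.855 = 2.2343
r/H > 0.18, so dT = 5.38*(Q/r)^(2/3)/H
Q/r = 646.06
(Q/r)^(2/3) = 74.733
dT = 5.38 * 74.733 / 2.855 = 140.83 K

140.83 K


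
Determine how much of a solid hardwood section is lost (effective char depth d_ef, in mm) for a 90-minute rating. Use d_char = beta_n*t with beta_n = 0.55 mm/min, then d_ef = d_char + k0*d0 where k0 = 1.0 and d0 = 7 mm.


d_char = 0.55 * 90 = 49.5 mm
d_ef = 49.5 + 1.0*7 = 56.5 mm

56.5 mm


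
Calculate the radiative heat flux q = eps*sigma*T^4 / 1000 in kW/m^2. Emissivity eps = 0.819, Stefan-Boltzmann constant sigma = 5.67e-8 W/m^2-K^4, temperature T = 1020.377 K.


T^4 = 1.0840e+12
q = 0.819 * 5.67e-8 * 1.0840e+12 / 1000 = 50.340 kW/m^2

50.340 kW/m^2


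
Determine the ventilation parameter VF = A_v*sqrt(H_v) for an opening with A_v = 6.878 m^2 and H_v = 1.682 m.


sqrt(H_v) = 1.2969
VF = 6.878 * 1.2969 = 8.9202 m^(5/2)

8.9202 m^(5/2)


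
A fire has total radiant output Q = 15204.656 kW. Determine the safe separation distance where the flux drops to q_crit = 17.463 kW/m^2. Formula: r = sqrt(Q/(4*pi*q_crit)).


4*pi*q_crit = 219.45
Q/(4*pi*q_crit) = 69.286
r = sqrt(69.286) = 8.3238 m

8.3238 m


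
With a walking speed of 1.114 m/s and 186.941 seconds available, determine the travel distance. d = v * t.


d = 1.114 * 186.941 = 208.25 m

208.25 m


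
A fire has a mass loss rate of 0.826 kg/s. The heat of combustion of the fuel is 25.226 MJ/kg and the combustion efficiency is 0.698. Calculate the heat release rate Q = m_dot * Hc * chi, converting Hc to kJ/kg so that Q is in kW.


Hc = 25.226 MJ/kg = 25.226 * 1000 kJ/kg = 25226 kJ/kg
Q = 0.826 kg/s * 25226 kJ/kg * 0.698 = 14544 kW

14544 kW


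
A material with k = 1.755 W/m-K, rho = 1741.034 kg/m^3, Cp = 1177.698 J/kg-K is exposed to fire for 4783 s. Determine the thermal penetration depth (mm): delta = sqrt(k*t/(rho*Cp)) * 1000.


alpha = 1.755 / (1741.034 * 1177.698) = 8.5593e-07 m^2/s
alpha * t = 0.0040939
delta = sqrt(0.0040939) * 1000 = 63.984 mm

63.984 mm


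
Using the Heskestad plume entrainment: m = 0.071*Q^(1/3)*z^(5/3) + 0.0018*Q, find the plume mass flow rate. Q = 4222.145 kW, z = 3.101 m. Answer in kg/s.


Q^(1/3) = 16.163
z^(5/3) = 6.5943
First term = 0.071 * 16.163 * 6.5943 = 7.5673
Second term = 0.0018 * 4222.145 = 7.5999
m = 15.167 kg/s

15.167 kg/s


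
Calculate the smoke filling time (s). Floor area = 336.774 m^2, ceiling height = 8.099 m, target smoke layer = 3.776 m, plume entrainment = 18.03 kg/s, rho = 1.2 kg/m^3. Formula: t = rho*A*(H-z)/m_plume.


H - z = 4.323 m
t = 1.2 * 336.774 * 4.323 / 18.03 = 96.897 s

96.897 s


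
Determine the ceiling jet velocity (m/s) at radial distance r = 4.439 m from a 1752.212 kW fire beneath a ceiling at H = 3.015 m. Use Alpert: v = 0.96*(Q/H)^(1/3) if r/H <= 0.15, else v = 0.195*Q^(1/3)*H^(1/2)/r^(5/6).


r/H = 4.439 / 3.015 = 1.4723
r/H > 0.15, so v = 0.195*Q^(1/3)*H^(1/2)/r^(5/6)
Q^(1/3) = 12.056
H^(1/2) = 1.7364
r^(5/6) = 3.4626
v = 0.195 * 12.056 * 1.7364 / 3.4626 = 1.1789 m/s

1.1789 m/s


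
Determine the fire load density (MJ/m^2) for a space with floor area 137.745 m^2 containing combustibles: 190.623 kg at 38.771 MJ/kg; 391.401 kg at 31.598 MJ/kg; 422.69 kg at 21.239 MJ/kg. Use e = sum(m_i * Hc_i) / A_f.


Total energy = 190.623*38.771 + 391.401*31.598 + 422.69*21.239
= 7390.644 + 12367.49 + 8977.513
= 28735.65 MJ
e = 28735.65 / 137.745 = 208.61 MJ/m^2

208.61 MJ/m^2


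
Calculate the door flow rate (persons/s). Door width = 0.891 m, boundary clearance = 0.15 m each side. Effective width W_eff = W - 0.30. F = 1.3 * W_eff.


W_eff = 0.891 - 0.30 = 0.591 m
F = 1.3 * 0.591 = 0.76830 persons/s

0.76830 persons/s


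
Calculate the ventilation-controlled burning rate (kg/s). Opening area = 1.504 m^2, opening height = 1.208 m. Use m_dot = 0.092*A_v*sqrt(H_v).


sqrt(H_v) = 1.0991
m_dot = 0.092 * 1.504 * 1.0991 = 0.15208 kg/s

0.15208 kg/s


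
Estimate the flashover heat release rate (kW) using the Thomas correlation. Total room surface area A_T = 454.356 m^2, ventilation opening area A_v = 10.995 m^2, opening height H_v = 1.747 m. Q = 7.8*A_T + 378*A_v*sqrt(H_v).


7.8*A_T = 3544.0
sqrt(H_v) = 1.3217
378*A_v*sqrt(H_v) = 5493.3
Q = 3544.0 + 5493.3 = 9037.3 kW

9037.3 kW


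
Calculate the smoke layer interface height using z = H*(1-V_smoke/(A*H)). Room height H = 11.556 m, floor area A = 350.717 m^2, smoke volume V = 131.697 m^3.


V/(A*H) = 0.032495
1 - 0.032495 = 0.96751
z = 11.556 * 0.96751 = 11.180 m

11.180 m


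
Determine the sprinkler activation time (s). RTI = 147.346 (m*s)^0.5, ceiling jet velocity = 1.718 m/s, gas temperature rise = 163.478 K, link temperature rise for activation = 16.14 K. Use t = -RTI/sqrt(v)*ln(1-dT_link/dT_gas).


dT_link/dT_gas = 0.098729
ln(1 - 0.098729) = -0.10395
t = -147.346 / sqrt(1.718) * -0.10395 = 11.686 s

11.686 s


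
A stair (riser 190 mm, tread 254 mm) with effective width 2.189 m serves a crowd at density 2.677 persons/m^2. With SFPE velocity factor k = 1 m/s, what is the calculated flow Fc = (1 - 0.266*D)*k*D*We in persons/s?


1 - 0.266*D = 1 - 0.266*2.677 = 0.28792
Fs = 0.28792 * 1 * 2.677 = 0.77076 persons/(s*m)
Fc = 0.77076 * 2.189 = 1.6872 persons/s

1.6872 persons/s


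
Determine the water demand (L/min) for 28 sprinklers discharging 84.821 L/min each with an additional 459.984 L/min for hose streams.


Sprinkler demand = 28 * 84.821 = 2374.988 L/min
Total = 2374.988 + 459.984 = 2834.972 L/min

2834.972 L/min


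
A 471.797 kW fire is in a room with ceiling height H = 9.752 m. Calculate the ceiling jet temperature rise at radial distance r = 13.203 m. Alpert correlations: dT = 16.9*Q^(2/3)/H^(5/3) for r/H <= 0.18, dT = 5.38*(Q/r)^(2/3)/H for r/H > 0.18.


r/H = 13.203 / 9.752 = 1.3539
r/H > 0.18, so dT = 5.38*(Q/r)^(2/3)/H
Q/r = 35.734
(Q/r)^(2/3) = 10.849
dT = 5.38 * 10.849 / 9.752 = 5.9852 K

5.9852 K


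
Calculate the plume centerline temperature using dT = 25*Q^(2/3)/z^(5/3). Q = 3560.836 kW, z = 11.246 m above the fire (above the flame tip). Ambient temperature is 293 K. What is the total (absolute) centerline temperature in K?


Q^(2/3) = 233.19
z^(5/3) = 56.450
dT = 25 * 233.19 / 56.450 = 103.27 K
T = 293 + 103.27 = 396.27 K

396.27 K


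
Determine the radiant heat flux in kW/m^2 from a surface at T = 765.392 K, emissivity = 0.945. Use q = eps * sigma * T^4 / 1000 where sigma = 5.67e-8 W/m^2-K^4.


T^4 = 3.4319e+11
q = 0.945 * 5.67e-8 * 3.4319e+11 / 1000 = 18.389 kW/m^2

18.389 kW/m^2


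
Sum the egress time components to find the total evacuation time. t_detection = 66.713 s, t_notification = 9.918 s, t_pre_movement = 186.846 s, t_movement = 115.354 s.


Total = 66.713 + 9.918 + 186.846 + 115.354 = 378.831 s

378.831 s


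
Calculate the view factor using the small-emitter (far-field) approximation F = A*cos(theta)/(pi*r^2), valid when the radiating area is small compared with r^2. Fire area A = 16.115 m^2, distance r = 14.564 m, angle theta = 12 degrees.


cos(12 deg) = 0.97815
pi*r^2 = 666.36
F = 16.115 * 0.97815 / 666.36 = 0.023655

0.023655


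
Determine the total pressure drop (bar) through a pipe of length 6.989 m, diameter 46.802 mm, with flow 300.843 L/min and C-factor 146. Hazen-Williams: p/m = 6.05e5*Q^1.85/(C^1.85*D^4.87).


Q^1.85 = 38453
C^1.85 = 10094
D^4.87 = 1.3620e+08
p/m = 0.016922 bar/m
p_total = 0.016922 * 6.989 = 0.11827 bar

0.11827 bar


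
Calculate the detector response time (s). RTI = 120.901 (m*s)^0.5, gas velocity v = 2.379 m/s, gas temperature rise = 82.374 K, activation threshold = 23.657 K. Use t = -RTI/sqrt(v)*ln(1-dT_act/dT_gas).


dT_act/dT_gas = 0.28719
ln(1 - 0.28719) = -0.33854
t = -120.901 / sqrt(2.379) * -0.33854 = 26.536 s

26.536 s


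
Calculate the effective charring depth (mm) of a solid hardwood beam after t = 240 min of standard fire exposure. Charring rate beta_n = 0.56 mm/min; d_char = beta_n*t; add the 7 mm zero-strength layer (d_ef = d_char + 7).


d_char = 0.56 * 240 = 134.4 mm
d_ef = 134.4 + 1.0*7 = 141.4 mm

141.4 mm


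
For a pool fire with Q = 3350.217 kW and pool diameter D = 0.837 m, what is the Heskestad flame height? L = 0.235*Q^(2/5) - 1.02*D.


Q^(2/5) = 25.706
0.235 * Q^(2/5) = 6.0408
1.02 * D = 0.85374
L = 5.1871 m

5.1871 m


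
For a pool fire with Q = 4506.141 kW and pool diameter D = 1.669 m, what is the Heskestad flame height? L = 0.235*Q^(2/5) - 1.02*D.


Q^(2/5) = 28.942
0.235 * Q^(2/5) = 6.8013
1.02 * D = 1.7024
L = 5.0989 m

5.0989 m


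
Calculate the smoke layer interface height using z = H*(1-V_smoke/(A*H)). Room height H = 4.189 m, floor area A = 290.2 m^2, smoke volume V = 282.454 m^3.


V/(A*H) = 0.23235
1 - 0.23235 = 0.76765
z = 4.189 * 0.76765 = 3.2157 m

3.2157 m
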